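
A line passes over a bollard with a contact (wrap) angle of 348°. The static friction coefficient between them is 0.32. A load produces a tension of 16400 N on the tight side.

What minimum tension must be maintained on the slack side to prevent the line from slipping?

Capstan equation at impending slip: T_tight/T_slack = e^{μβ}.
β = 348° = 6.074 rad; e^{μβ} = e^{0.32×6.074} = 6.984.
T_slack = T_tight / e^{μβ} = 16400 / 6.984 = 2350 N.

T_min ≈ 2350 N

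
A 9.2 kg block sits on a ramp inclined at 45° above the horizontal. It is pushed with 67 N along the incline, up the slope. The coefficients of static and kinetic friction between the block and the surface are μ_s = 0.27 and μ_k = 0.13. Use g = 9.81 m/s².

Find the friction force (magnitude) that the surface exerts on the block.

f ≈ 3.18 N (down the incline)

The normal reaction is N = m g cos θ = 63.82 N.
For equilibrium along the incline the friction force must supply f = m g sin θ − P = 63.82 − 67 = -3.182 N (positive meaning up-slope).
Maximum static friction available: μ_s N = 0.27 × 63.82 = 17.23 N.
Since |-3.182| ≤ 17.23 N, no slip — friction simply equals what equilibrium demands.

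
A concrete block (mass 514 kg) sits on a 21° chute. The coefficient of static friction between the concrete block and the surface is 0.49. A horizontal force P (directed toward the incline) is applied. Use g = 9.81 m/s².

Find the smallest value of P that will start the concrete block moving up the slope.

At impending motion up the slope, friction acts down-slope at its limit: f = μ_s N.
Perpendicular to the incline: N = m g cos θ + P sin θ.
Along the incline: P cos θ = m g sin θ + μ_s N = m g sin θ + μ_s (m g cos θ + P sin θ).
Solving, P (cos θ − μ_s sin θ) = m g (sin θ + μ_s cos θ), so P = 514×9.81×(sin 21° + 0.49 cos 21°)/(cos 21° − 0.49 sin 21°) = 5040×0.8158/0.758 = 5430 N.

P ≈ 5430 N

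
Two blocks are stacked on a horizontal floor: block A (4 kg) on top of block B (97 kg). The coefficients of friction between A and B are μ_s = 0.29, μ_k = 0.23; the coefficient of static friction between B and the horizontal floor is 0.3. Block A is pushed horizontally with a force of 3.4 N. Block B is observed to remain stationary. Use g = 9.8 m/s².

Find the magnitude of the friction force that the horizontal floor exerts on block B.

f ≈ 3.4 N

Normal force at the A–B interface: N₁ = m_A g = 39.2 N.
So the A–B interface can sustain at most μ_s N₁ = 11.37 N of static friction.
P = 3.4 N is within that limit, so A and B move together (both at rest); the A–B friction is simply f₁ = P = 3.4 N.
By Newton's third law B feels 3.4 N forward from A. With B stationary, the floor's static friction on B balances it: f₂ = 3.4 N (well within μ_s(m_A+m_B)g = 296.9 N).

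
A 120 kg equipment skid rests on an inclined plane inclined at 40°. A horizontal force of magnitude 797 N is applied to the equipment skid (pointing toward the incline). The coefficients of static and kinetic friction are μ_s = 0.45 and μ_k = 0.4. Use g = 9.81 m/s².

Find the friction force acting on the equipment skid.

Resolve perpendicular to the incline: N = m g cos θ + P sin θ = 120×9.81×cos 40° + 797×sin 40° = 1414 N.
Along the incline, the net driving force (taking up-slope positive) is P cos θ − m g sin θ = 610.5 − 756.7 = -146.2 N, so equilibrium requires friction f = 146.2 N (up-slope).
The limit of static friction is μ_s N = 636.3 N.
Since 146.2 N is within the 636.3 N limit, the equipment skid stays put and friction is exactly 146 N.

f ≈ 146 N (up the incline)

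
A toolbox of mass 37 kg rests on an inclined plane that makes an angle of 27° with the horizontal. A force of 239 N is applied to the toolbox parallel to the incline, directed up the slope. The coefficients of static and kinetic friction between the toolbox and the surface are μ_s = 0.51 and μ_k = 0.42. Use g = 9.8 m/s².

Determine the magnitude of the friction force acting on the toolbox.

f ≈ 74.4 N (down the incline)

The normal reaction is N = m g cos θ = 323.1 N.
The friction needed for equilibrium is m g sin θ − P = 164.6 − 239 = -74.38 N, measured positive up-slope.
The static-friction ceiling is μ_s N = 0.51 × 323.1 = 164.8 N.
Since |-74.38| ≤ 164.8 N, the toolbox remains in static equilibrium and friction takes exactly the required value.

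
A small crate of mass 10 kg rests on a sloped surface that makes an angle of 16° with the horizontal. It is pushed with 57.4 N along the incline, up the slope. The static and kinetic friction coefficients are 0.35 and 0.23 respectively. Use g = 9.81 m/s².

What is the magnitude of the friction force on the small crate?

Normal force: N = m g cos θ = 10 × 9.81 × cos 16° = 94.3 N.
The friction needed for equilibrium is m g sin θ − P = 27.04 − 57.4 = -30.36 N, measured positive up-slope.
The static-friction ceiling is μ_s N = 0.35 × 94.3 = 33 N.
Since |-30.36| ≤ 33 N, no slip — friction simply equals what equilibrium demands.

f ≈ 30.4 N (down the incline)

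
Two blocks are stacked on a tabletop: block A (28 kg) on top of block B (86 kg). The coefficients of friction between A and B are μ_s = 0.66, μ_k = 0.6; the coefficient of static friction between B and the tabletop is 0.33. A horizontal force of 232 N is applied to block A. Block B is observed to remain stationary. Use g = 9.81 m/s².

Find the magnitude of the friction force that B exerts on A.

Between the blocks, N₁ = m_A g = 274.7 N.
So the A–B interface can sustain at most μ_s N₁ = 181.3 N of static friction.
P = 232 N exceeds that limit, so A slips over B and the interface friction becomes kinetic: f₁ = μ_k N₁ = 0.6×274.7 = 165 N.
B experiences an equal 165 N forward from A (third law). B is in equilibrium, so the floor supplies f₂ = 165 N of static friction (limit μ_s(m_A+m_B)g = 369.1 N, not exceeded).

f ≈ 165 N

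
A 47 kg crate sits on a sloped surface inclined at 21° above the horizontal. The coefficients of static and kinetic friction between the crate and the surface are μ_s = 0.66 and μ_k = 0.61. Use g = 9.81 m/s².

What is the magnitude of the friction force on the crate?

Normal force: N = m g cos θ = 47 × 9.81 × cos 21° = 430.4 N.
Along the slope the weight component is m g sin θ = 165.2 N; friction must supply exactly this, acting up-slope.
Static friction can supply at most μ_s N = 284.1 N.
Since |165.2| ≤ 284.1 N, static friction is sufficient; f equals the required value, not μ_s N.

f ≈ 165 N (up the incline)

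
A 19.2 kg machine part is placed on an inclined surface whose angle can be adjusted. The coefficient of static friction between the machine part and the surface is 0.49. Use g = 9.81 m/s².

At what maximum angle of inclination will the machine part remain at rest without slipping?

θ_max ≈ 26.1°

At the slip threshold, m g sin θ = μ_s · m g cos θ, so tan θ = μ_s.
θ_max = arctan(0.49) = 26.1°.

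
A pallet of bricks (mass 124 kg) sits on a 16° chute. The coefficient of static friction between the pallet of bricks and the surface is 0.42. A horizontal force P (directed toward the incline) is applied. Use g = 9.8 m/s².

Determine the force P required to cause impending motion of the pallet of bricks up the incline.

At impending motion up the slope, friction acts down-slope at its limit: f = μ_s N.
Perpendicular to the incline: N = m g cos θ + P sin θ.
Along the incline: P cos θ = m g sin θ + μ_s N = m g sin θ + μ_s (m g cos θ + P sin θ).
Solving, P (cos θ − μ_s sin θ) = m g (sin θ + μ_s cos θ), so P = 124×9.8×(sin 16° + 0.42 cos 16°)/(cos 16° − 0.42 sin 16°) = 1220×0.6794/0.8455 = 976 N.

P ≈ 976 N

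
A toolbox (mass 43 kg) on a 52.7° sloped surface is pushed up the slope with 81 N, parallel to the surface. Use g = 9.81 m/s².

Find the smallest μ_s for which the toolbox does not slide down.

μ_s,min ≈ 0.996

N = m g cos θ = 255.6 N.
Friction must make up the shortfall along the incline: f = m g sin θ − P = 335.6 − 81 = 254.6 N.
At the threshold f = μ_s N, so μ_s,min = 254.6/255.6 = 0.996.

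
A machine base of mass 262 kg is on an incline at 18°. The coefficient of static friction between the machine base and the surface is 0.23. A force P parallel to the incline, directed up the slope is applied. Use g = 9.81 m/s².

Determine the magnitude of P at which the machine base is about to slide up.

At impending motion up the slope, friction acts down-slope at its limit: f = μ_s N.
P is parallel to the surface, so N = m g cos θ = 2440 N.
Along the incline: P = m g sin θ + μ_s N = 794 + 0.23×2440 = 1360 N.

P ≈ 1360 N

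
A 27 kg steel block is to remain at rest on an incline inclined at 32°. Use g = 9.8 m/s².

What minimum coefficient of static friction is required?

μ_s,min ≈ 0.625

At the slip threshold m g sin θ = μ_s m g cos θ, so μ_s,min = tan θ.
μ_s,min = tan 32° = 0.625.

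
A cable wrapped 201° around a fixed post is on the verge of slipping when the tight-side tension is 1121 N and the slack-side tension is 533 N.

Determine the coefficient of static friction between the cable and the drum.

T₂/T₁ = e^{μβ} → μ = ln(T₂/T₁)/β.
β = 201° = 3.508 rad.
μ = ln(1121/533)/3.508 = ln(2.103)/3.508 = 0.212.

μ ≈ 0.212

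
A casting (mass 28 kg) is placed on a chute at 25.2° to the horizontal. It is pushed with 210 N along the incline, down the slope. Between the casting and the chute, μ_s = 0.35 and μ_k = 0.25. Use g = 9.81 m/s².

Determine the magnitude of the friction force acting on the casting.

Perpendicular to the surface, N = m g cos θ = 28·9.81·cos 25.2° = 248.5 N.
Parallel to the incline, ΣF = 0 gives f = m g sin θ + P = 117 + 210 = 327 N (up-slope positive).
Static friction can supply at most μ_s N = 86.99 N.
|327| exceeds 86.99 N, so the casting slips down-slope; friction is kinetic, f = μ_k N = 0.25×248.5 = 62.1 N.

f ≈ 62.1 N (up the incline)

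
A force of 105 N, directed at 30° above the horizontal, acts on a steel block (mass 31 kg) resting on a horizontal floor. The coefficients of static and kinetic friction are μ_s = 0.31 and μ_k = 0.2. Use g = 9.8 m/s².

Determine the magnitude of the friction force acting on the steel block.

N = m g − P sin α = 303.8 − 105×sin 30° = 251.3 N.
The horizontal driving force is P cos α = 90.93 N, so equilibrium needs friction f = 90.93 N.
The static-friction limit is μ_s N = 77.9 N.
90.93 > 77.9 N → the steel block slides; f = μ_k N = 0.2×251.3 = 50.3 N.

f ≈ 50.3 N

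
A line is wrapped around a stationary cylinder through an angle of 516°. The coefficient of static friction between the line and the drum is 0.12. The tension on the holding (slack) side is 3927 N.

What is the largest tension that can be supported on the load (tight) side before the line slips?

At impending slip the capstan equation gives T₂/T₁ = e^{μβ} with β in radians.
β = 516° × π/180 = 9.006 rad.
e^{μβ} = e^{0.12×9.006} = 2.947.
T₂ = T₁ · e^{μβ} = 3927 × 2.947 = 11600 N.

T_max ≈ 11600 N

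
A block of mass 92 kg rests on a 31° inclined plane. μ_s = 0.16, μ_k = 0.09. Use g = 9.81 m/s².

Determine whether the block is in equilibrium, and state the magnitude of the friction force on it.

N = m g cos θ = 774 N.
Down-slope weight component: m g sin θ = 465 N.
μ_s N = 124 N.
465 > 124 N, so it slides; kinetic friction f = μ_k N = 0.09×774 = 69.6 N.

f ≈ 69.6 N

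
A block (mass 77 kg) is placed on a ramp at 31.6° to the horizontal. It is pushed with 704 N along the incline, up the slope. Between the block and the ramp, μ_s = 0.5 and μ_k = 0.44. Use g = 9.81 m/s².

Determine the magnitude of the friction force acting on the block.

f ≈ 308 N (down the incline)

The normal reaction is N = m g cos θ = 643.4 N.
The friction needed for equilibrium is m g sin θ − P = 395.8 − 704 = -308.2 N, measured positive up-slope.
Maximum static friction available: μ_s N = 0.5 × 643.4 = 321.7 N.
Since |-308.2| ≤ 321.7 N, static friction is sufficient; f equals the required value, not μ_s N.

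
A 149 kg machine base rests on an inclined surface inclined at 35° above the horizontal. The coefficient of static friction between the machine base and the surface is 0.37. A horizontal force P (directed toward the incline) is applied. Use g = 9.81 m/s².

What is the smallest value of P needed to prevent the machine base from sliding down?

P_min ≈ 383 N

The machine base tends to slide down (tan θ > μ_s), so at the point of impending slip friction acts up-slope at its limit: f = μ_s N.
Perpendicular to the incline: N = m g cos θ + P sin θ.
Along the incline: P cos θ + μ_s N = m g sin θ, i.e. P cos θ + μ_s (m g cos θ + P sin θ) = m g sin θ.
Solving, P (cos θ + μ_s sin θ) = m g (sin θ − μ_s cos θ), so P = 1460×0.2705/1.031 = 383 N.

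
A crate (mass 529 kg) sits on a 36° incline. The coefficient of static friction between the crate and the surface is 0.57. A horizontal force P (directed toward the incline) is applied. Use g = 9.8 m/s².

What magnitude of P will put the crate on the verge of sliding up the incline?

P ≈ 11500 N

At impending motion up the slope, friction acts down-slope at its limit: f = μ_s N.
Perpendicular to the incline: N = m g cos θ + P sin θ.
Along the incline: P cos θ = m g sin θ + μ_s N = m g sin θ + μ_s (m g cos θ + P sin θ).
Solving, P (cos θ − μ_s sin θ) = m g (sin θ + μ_s cos θ), so P = 529×9.8×(sin 36° + 0.57 cos 36°)/(cos 36° − 0.57 sin 36°) = 5180×1.049/0.474 = 11500 N.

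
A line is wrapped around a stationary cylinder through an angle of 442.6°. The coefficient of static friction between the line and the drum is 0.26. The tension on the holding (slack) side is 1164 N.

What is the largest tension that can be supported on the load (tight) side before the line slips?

At impending slip the capstan equation gives T₂/T₁ = e^{μβ} with β in radians.
β = 442.6° × π/180 = 7.725 rad.
e^{μβ} = e^{0.26×7.725} = 7.452.
T₂ = T₁ · e^{μβ} = 1164 × 7.452 = 8670 N.

T_max ≈ 8670 N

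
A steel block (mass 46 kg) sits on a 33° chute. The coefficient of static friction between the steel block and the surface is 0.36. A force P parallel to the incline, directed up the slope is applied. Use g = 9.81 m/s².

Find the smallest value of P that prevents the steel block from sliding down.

P_min ≈ 110 N

The steel block tends to slide down (tan θ > μ_s), so at the point of impending slip friction acts up-slope at its limit: f = μ_s N.
P is parallel to the surface, so N = m g cos θ = 378 N.
Along the incline: P + μ_s N = m g sin θ, so P = 246 − 0.36×378 = 110 N.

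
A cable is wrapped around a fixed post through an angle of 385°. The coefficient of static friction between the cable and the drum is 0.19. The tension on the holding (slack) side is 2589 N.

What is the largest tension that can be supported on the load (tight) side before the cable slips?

At impending slip the capstan equation gives T₂/T₁ = e^{μβ} with β in radians.
β = 385° × π/180 = 6.72 rad.
e^{μβ} = e^{0.19×6.72} = 3.585.
T₂ = T₁ · e^{μβ} = 2589 × 3.585 = 9280 N.

T_max ≈ 9280 N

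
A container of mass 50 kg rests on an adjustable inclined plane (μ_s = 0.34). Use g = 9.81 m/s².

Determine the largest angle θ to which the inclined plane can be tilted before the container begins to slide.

At the slip threshold, m g sin θ = μ_s · m g cos θ, so tan θ = μ_s.
θ_max = arctan(0.34) = 18.8°.

θ_max ≈ 18.8°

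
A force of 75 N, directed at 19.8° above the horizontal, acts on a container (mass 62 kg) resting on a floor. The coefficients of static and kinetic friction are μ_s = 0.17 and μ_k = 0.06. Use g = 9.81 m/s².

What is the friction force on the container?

f ≈ 70.6 N

Vertical equilibrium gives N = m g − P sin α = 582.8 N.
Horizontally, friction must balance P cos α = 70.57 N.
The static-friction limit is μ_s N = 99.08 N.
Since 70.57 N does not exceed the limit, the container stays at rest and f = 70.6 N.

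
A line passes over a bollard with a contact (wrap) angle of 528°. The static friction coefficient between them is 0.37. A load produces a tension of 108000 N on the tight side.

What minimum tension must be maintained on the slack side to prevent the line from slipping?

T_min ≈ 3570 N

Capstan equation at impending slip: T_tight/T_slack = e^{μβ}.
β = 528° = 9.215 rad; e^{μβ} = e^{0.37×9.215} = 30.26.
T_slack = T_tight / e^{μβ} = 108000 / 30.26 = 3570 N.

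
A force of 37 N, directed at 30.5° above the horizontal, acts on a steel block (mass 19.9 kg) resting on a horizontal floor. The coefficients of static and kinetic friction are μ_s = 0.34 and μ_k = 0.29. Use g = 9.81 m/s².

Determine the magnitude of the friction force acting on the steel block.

The vertical component of P reduces the normal force: N = m g − P sin α = 195.2 − 18.78 = 176.4 N.
The horizontal driving force is P cos α = 31.88 N, so equilibrium needs friction f = 31.88 N.
The static-friction limit is μ_s N = 59.99 N.
Since 31.88 N does not exceed the limit, the steel block stays at rest and f = 31.9 N.

f ≈ 31.9 N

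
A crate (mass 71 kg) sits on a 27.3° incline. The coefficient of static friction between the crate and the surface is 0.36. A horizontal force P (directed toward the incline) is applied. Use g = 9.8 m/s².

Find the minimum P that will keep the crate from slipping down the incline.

P_min ≈ 91.6 N

The crate tends to slide down (tan θ > μ_s), so at the point of impending slip friction acts up-slope at its limit: f = μ_s N.
Perpendicular to the incline: N = m g cos θ + P sin θ.
Along the incline: P cos θ + μ_s N = m g sin θ, i.e. P cos θ + μ_s (m g cos θ + P sin θ) = m g sin θ.
Solving, P (cos θ + μ_s sin θ) = m g (sin θ − μ_s cos θ), so P = 696×0.1387/1.054 = 91.6 N.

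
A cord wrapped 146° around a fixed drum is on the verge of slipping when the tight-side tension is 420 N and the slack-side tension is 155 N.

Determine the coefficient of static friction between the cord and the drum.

T₂/T₁ = e^{μβ} → μ = ln(T₂/T₁)/β.
β = 146° = 2.548 rad.
μ = ln(420/155)/2.548 = ln(2.71)/2.548 = 0.391.

μ ≈ 0.391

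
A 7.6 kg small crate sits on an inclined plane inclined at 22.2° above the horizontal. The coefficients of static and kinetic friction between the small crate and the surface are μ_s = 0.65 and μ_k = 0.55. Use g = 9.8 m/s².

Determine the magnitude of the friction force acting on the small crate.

f ≈ 28.1 N (up the incline)

Normal force: N = m g cos θ = 7.6 × 9.8 × cos 22.2° = 68.96 N.
Along the slope the weight component is m g sin θ = 28.14 N; friction must supply exactly this, acting up-slope.
Maximum static friction available: μ_s N = 0.65 × 68.96 = 44.82 N.
Since |28.14| ≤ 44.82 N, the small crate remains in static equilibrium and friction takes exactly the required value.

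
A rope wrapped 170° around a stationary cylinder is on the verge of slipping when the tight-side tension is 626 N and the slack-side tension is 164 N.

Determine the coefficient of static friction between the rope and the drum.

μ ≈ 0.451

T₂/T₁ = e^{μβ} → μ = ln(T₂/T₁)/β.
β = 170° = 2.967 rad.
μ = ln(626/164)/2.967 = ln(3.817)/2.967 = 0.451.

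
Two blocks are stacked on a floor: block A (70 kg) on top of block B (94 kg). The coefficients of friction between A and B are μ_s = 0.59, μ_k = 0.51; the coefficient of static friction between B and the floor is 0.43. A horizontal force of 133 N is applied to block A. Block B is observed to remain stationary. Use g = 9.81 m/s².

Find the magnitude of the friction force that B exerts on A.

The normal force B exerts on A is simply A's weight, N₁ = 686.7 N.
So the A–B interface can sustain at most μ_s N₁ = 405.2 N of static friction.
Since P = 133 N ≤ 405.2 N, A does not slip on B; friction on A equals P = 133 N.
B experiences an equal 133 N forward from A (third law). B is in equilibrium, so the floor supplies f₂ = 133 N of static friction (limit μ_s(m_A+m_B)g = 691.8 N, not exceeded).

f ≈ 133 N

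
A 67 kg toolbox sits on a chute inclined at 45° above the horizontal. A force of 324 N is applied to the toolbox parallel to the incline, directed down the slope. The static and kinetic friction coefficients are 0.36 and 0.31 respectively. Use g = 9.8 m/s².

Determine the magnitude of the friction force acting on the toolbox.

Normal force: N = m g cos θ = 67 × 9.8 × cos 45° = 464.3 N.
For equilibrium along the incline the friction force must supply f = m g sin θ + P = 464.3 + 324 = 788.3 N (positive meaning up-slope).
The static-friction ceiling is μ_s N = 0.36 × 464.3 = 167.1 N.
|788.3| exceeds 167.1 N, so the toolbox slips down-slope; friction is kinetic, f = μ_k N = 0.31×464.3 = 144 N.

f ≈ 144 N (up the incline)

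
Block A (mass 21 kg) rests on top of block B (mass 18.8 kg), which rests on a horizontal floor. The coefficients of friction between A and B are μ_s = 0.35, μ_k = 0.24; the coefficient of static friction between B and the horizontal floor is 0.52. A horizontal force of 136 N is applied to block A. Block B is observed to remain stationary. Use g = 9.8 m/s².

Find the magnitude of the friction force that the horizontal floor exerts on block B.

f ≈ 49.4 N

Normal force at the A–B interface: N₁ = m_A g = 205.8 N.
So the A–B interface can sustain at most μ_s N₁ = 72.03 N of static friction.
Since P = 136 N > 72.03 N, A slides on B; the A–B friction is kinetic: f₁ = μ_k N₁ = 0.24×205.8 = 49.4 N.
B experiences an equal 49.4 N forward from A (third law). B is in equilibrium, so the floor supplies f₂ = 49.4 N of static friction (limit μ_s(m_A+m_B)g = 202.8 N, not exceeded).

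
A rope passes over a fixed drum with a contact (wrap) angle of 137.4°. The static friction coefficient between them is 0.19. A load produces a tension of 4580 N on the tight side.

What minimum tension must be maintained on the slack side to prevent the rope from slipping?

T_min ≈ 2900 N

Capstan equation at impending slip: T_tight/T_slack = e^{μβ}.
β = 137.4° = 2.398 rad; e^{μβ} = e^{0.19×2.398} = 1.577.
T_slack = T_tight / e^{μβ} = 4580 / 1.577 = 2900 N.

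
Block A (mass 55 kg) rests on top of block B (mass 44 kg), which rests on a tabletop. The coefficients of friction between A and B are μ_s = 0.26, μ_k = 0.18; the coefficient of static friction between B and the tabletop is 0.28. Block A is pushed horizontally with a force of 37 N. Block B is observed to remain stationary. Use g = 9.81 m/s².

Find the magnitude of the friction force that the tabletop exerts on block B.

The normal force B exerts on A is simply A's weight, N₁ = 539.6 N.
So the A–B interface can sustain at most μ_s N₁ = 140.3 N of static friction.
Since P = 37 N ≤ 140.3 N, A does not slip on B; friction on A equals P = 37 N.
B experiences an equal 37 N forward from A (third law). B is in equilibrium, so the floor supplies f₂ = 37 N of static friction (limit μ_s(m_A+m_B)g = 271.9 N, not exceeded).

f ≈ 37 N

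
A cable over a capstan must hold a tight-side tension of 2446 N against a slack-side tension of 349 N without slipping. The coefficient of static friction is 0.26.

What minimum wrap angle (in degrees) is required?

T₂/T₁ = e^{μβ} → β = ln(T₂/T₁)/μ.
β = ln(2446/349)/0.26 = 1.947/0.26 = 7.489 rad.
In degrees: β = 7.489 × 180/π = 429°.

β_min ≈ 429°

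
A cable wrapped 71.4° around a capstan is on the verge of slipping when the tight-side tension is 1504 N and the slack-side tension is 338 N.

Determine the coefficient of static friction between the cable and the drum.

μ ≈ 1.2

T₂/T₁ = e^{μβ} → μ = ln(T₂/T₁)/β.
β = 71.4° = 1.246 rad.
μ = ln(1504/338)/1.246 = ln(4.45)/1.246 = 1.2.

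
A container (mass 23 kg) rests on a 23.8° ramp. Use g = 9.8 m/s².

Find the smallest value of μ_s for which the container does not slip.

μ_s,min ≈ 0.441

At the slip threshold m g sin θ = μ_s m g cos θ, so μ_s,min = tan θ.
μ_s,min = tan 23.8° = 0.441.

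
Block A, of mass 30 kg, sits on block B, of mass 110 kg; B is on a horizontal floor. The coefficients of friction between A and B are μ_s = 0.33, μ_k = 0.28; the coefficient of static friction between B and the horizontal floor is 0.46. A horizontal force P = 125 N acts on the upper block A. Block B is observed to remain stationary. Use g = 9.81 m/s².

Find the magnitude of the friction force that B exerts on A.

Normal force at the A–B interface: N₁ = m_A g = 294.3 N.
So the A–B interface can sustain at most μ_s N₁ = 97.12 N of static friction.
Since P = 125 N > 97.12 N, A slides on B; the A–B friction is kinetic: f₁ = μ_k N₁ = 0.28×294.3 = 82.4 N.
B experiences an equal 82.4 N forward from A (third law). B is in equilibrium, so the floor supplies f₂ = 82.4 N of static friction (limit μ_s(m_A+m_B)g = 631.8 N, not exceeded).

f ≈ 82.4 N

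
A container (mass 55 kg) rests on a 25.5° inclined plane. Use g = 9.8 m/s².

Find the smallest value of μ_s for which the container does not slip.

At the slip threshold m g sin θ = μ_s m g cos θ, so μ_s,min = tan θ.
μ_s,min = tan 25.5° = 0.477.

μ_s,min ≈ 0.477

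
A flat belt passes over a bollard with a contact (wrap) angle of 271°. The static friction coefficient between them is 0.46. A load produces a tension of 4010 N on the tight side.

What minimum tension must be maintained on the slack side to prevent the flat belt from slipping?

T_min ≈ 455 N

Capstan equation at impending slip: T_tight/T_slack = e^{μβ}.
β = 271° = 4.73 rad; e^{μβ} = e^{0.46×4.73} = 8.809.
T_slack = T_tight / e^{μβ} = 4010 / 8.809 = 455 N.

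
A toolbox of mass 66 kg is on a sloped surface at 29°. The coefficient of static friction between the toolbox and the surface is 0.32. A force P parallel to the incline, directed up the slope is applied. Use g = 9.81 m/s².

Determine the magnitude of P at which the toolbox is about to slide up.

P ≈ 495 N

At impending motion up the slope, friction acts down-slope at its limit: f = μ_s N.
P is parallel to the surface, so N = m g cos θ = 566 N.
Along the incline: P = m g sin θ + μ_s N = 314 + 0.32×566 = 495 N.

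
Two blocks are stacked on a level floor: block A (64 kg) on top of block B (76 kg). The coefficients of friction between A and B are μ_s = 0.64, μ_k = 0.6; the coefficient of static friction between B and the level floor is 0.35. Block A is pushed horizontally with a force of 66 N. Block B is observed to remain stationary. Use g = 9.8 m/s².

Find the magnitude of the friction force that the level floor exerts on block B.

f ≈ 66 N

Normal force at the A–B interface: N₁ = m_A g = 627.2 N.
Maximum static friction on A from B: μ_s N₁ = 0.64×627.2 = 401.4 N.
P = 66 N is within that limit, so A and B move together (both at rest); the A–B friction is simply f₁ = P = 66 N.
By Newton's third law B feels 66 N forward from A. With B stationary, the floor's static friction on B balances it: f₂ = 66 N (well within μ_s(m_A+m_B)g = 480.2 N).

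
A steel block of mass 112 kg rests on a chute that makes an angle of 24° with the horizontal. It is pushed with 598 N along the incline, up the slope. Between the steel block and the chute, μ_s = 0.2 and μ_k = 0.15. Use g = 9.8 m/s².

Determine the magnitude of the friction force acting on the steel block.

Normal force: N = m g cos θ = 112 × 9.8 × cos 24° = 1003 N.
For equilibrium along the incline the friction force must supply f = m g sin θ − P = 446.4 − 598 = -151.6 N (positive meaning up-slope).
The static-friction ceiling is μ_s N = 0.2 × 1003 = 200.5 N.
Since |-151.6| ≤ 200.5 N, static friction is sufficient; f equals the required value, not μ_s N.

f ≈ 152 N (down the incline)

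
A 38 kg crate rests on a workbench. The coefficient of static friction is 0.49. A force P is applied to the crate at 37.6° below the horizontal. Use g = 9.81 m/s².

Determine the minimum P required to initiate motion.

N = m g + P sin α (the push presses the crate into the workbench).
At impending slip, P cos α = μ_s N = μ_s (m g + P sin α).
Solving: P (cos α − μ_s sin α) = μ_s m g → P = 0.49×373/(cos 37.6° − 0.49 sin 37.6°) = 183/0.4933 = 370 N.

P ≈ 370 N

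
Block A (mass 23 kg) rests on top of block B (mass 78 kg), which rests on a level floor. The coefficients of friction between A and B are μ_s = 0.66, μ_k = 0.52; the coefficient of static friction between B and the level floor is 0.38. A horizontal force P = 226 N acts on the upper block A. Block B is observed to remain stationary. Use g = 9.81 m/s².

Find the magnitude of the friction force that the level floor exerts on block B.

Normal force at the A–B interface: N₁ = m_A g = 225.6 N.
So the A–B interface can sustain at most μ_s N₁ = 148.9 N of static friction.
Since P = 226 N > 148.9 N, A slides on B; the A–B friction is kinetic: f₁ = μ_k N₁ = 0.52×225.6 = 117 N.
By Newton's third law B feels 117 N forward from A. With B stationary, the floor's static friction on B balances it: f₂ = 117 N (well within μ_s(m_A+m_B)g = 376.5 N).

f ≈ 117 N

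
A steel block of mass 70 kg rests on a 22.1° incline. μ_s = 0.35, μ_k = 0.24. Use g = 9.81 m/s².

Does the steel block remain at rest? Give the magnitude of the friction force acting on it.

N = m g cos θ = 636 N.
Down-slope weight component: m g sin θ = 258 N.
μ_s N = 223 N.
258 > 223 N, so it slides; kinetic friction f = μ_k N = 0.24×636 = 153 N.

f ≈ 153 N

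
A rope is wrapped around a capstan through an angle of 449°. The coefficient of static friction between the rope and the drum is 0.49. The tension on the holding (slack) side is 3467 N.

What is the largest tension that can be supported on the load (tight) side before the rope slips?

At impending slip the capstan equation gives T₂/T₁ = e^{μβ} with β in radians.
β = 449° × π/180 = 7.837 rad.
e^{μβ} = e^{0.49×7.837} = 46.52.
T₂ = T₁ · e^{μβ} = 3467 × 46.52 = 161000 N.

T_max ≈ 161000 N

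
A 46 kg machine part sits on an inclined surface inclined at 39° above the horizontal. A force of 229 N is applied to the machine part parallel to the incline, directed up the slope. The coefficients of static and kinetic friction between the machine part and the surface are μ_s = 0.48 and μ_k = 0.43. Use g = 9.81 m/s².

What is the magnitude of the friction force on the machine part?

f ≈ 55 N (up the incline)

Normal force: N = m g cos θ = 46 × 9.81 × cos 39° = 350.7 N.
For equilibrium along the incline the friction force must supply f = m g sin θ − P = 284 − 229 = 54.99 N (positive meaning up-slope).
The static-friction ceiling is μ_s N = 0.48 × 350.7 = 168.3 N.
Since |54.99| ≤ 168.3 N, no slip — friction simply equals what equilibrium demands.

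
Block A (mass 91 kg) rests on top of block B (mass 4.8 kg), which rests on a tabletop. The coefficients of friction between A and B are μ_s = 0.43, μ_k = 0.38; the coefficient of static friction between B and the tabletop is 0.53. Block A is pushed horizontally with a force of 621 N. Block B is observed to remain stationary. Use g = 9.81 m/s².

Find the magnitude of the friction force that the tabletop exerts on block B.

Between the blocks, N₁ = m_A g = 892.7 N.
So the A–B interface can sustain at most μ_s N₁ = 383.9 N of static friction.
Since P = 621 N > 383.9 N, A slides on B; the A–B friction is kinetic: f₁ = μ_k N₁ = 0.38×892.7 = 339 N.
By Newton's third law B feels 339 N forward from A. With B stationary, the floor's static friction on B balances it: f₂ = 339 N (well within μ_s(m_A+m_B)g = 498.1 N).

f ≈ 339 N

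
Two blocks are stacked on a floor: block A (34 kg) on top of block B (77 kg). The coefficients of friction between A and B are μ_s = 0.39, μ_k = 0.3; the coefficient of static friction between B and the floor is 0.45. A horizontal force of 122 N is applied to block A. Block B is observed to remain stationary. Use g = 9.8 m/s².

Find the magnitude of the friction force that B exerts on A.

f ≈ 122 N

The normal force B exerts on A is simply A's weight, N₁ = 333.2 N.
So the A–B interface can sustain at most μ_s N₁ = 129.9 N of static friction.
Since P = 122 N ≤ 129.9 N, A does not slip on B; friction on A equals P = 122 N.
By Newton's third law B feels 122 N forward from A. With B stationary, the floor's static friction on B balances it: f₂ = 122 N (well within μ_s(m_A+m_B)g = 489.5 N).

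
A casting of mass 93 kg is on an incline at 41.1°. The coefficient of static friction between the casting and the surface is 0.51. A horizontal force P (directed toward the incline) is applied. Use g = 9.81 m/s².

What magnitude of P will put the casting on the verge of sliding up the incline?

P ≈ 2270 N

At impending motion up the slope, friction acts down-slope at its limit: f = μ_s N.
Perpendicular to the incline: N = m g cos θ + P sin θ.
Along the incline: P cos θ = m g sin θ + μ_s N = m g sin θ + μ_s (m g cos θ + P sin θ).
Solving, P (cos θ − μ_s sin θ) = m g (sin θ + μ_s cos θ), so P = 93×9.81×(sin 41.1° + 0.51 cos 41.1°)/(cos 41.1° − 0.51 sin 41.1°) = 912×1.042/0.4183 = 2270 N.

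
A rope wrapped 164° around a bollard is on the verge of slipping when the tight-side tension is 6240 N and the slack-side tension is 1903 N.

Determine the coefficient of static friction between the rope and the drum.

μ ≈ 0.415

T₂/T₁ = e^{μβ} → μ = ln(T₂/T₁)/β.
β = 164° = 2.862 rad.
μ = ln(6240/1903)/2.862 = ln(3.279)/2.862 = 0.415.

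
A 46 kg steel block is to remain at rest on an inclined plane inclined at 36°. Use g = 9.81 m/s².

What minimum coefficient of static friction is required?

μ_s,min ≈ 0.727

At the slip threshold m g sin θ = μ_s m g cos θ, so μ_s,min = tan θ.
μ_s,min = tan 36° = 0.727.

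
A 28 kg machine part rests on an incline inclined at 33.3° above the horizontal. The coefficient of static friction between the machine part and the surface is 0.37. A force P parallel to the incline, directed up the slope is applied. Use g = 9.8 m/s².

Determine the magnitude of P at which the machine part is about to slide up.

P ≈ 236 N

At impending motion up the slope, friction acts down-slope at its limit: f = μ_s N.
P is parallel to the surface, so N = m g cos θ = 229 N.
Along the incline: P = m g sin θ + μ_s N = 151 + 0.37×229 = 236 N.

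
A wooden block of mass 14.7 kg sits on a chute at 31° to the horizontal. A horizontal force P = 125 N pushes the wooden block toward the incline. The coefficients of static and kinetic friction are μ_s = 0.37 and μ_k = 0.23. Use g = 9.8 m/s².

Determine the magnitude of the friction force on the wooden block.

Resolve perpendicular to the incline: N = m g cos θ + P sin θ = 14.7×9.8×cos 31° + 125×sin 31° = 187.9 N.
Parallel to the incline: P cos θ − m g sin θ = 107.1 − 74.2 = 32.95 N; the friction needed to balance this is 32.95 N acting down the slope.
Maximum static friction: μ_s N = 0.37 × 187.9 = 69.51 N.
Since 32.95 N is within the 69.51 N limit, the wooden block stays put and friction is exactly 32.9 N.

f ≈ 32.9 N (down the incline)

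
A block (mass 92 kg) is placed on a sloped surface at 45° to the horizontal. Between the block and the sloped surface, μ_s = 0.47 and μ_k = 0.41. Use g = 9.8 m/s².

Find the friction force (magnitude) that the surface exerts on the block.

The normal reaction is N = m g cos θ = 637.5 N.
Along the slope the weight component is m g sin θ = 637.5 N; friction must supply exactly this, acting up-slope.
Maximum static friction available: μ_s N = 0.47 × 637.5 = 299.6 N.
Since |637.5| > 299.6 N, static friction cannot hold it; the block slides down the incline and kinetic friction applies: f = μ_k N = 0.41 × 637.5 = 261 N.

f ≈ 261 N (up the incline)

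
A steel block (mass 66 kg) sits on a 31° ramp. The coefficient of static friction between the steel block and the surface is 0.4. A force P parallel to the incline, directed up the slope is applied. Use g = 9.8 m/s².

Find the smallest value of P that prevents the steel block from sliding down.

P_min ≈ 111 N

The steel block tends to slide down (tan θ > μ_s), so at the point of impending slip friction acts up-slope at its limit: f = μ_s N.
P is parallel to the surface, so N = m g cos θ = 554 N.
Along the incline: P + μ_s N = m g sin θ, so P = 333 − 0.4×554 = 111 N.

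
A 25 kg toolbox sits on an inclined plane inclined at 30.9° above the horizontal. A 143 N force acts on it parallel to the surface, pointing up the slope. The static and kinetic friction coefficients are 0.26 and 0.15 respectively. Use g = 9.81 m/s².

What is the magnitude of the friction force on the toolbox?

f ≈ 17.1 N (down the incline)

Normal force: N = m g cos θ = 25 × 9.81 × cos 30.9° = 210.4 N.
For equilibrium along the incline the friction force must supply f = m g sin θ − P = 125.9 − 143 = -17.05 N (positive meaning up-slope).
The static-friction ceiling is μ_s N = 0.26 × 210.4 = 54.71 N.
Since |-17.05| ≤ 54.71 N, static friction is sufficient; f equals the required value, not μ_s N.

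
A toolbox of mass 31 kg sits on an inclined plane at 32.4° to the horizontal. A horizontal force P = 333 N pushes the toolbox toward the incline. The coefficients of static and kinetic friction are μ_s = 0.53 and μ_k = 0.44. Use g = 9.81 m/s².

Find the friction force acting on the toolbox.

f ≈ 118 N (down the incline)

Normal direction: N = m g cos θ + P sin θ = 435.2 N.
Along the incline, the net driving force (taking up-slope positive) is P cos θ − m g sin θ = 281.2 − 163 = 118.2 N, so equilibrium requires friction f = -118.2 N (down-slope).
The limit of static friction is μ_s N = 230.7 N.
|f_req| = 118.2 ≤ 230.7 N → the toolbox is in equilibrium; friction equals the required value.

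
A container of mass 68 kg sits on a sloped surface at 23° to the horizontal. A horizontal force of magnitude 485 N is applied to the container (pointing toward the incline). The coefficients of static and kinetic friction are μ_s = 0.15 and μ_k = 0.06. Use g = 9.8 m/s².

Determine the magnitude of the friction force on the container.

Normal direction: N = m g cos θ + P sin θ = 802.9 N.
Along the incline, the net driving force (taking up-slope positive) is P cos θ − m g sin θ = 446.4 − 260.4 = 186.1 N, so equilibrium requires friction f = -186.1 N (down-slope).
Maximum static friction: μ_s N = 0.15 × 802.9 = 120.4 N.
|f_req| = 186.1 > 120.4 N → the container slides up the incline; f = μ_k N = 0.06 × 802.9 = 48.2 N.

f ≈ 48.2 N (down the incline)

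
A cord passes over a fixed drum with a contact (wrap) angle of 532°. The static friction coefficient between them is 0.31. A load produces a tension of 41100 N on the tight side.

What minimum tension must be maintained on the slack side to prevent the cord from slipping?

Capstan equation at impending slip: T_tight/T_slack = e^{μβ}.
β = 532° = 9.285 rad; e^{μβ} = e^{0.31×9.285} = 17.79.
T_slack = T_tight / e^{μβ} = 41100 / 17.79 = 2310 N.

T_min ≈ 2310 N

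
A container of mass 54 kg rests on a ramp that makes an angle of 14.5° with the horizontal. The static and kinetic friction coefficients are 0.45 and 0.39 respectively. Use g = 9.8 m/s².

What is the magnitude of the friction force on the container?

The normal reaction is N = m g cos θ = 512.3 N.
For equilibrium along the incline, friction must balance the weight component: f = m g sin θ = 132.5 N up the slope.
Maximum static friction available: μ_s N = 0.45 × 512.3 = 230.6 N.
Since |132.5| ≤ 230.6 N, the container remains in static equilibrium and friction takes exactly the required value.

f ≈ 133 N (up the incline)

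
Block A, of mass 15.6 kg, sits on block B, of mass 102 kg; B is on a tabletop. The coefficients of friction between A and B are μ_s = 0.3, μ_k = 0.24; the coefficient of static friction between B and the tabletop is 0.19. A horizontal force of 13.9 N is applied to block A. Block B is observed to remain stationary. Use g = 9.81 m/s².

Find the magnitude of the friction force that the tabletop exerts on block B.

The normal force B exerts on A is simply A's weight, N₁ = 153 N.
So the A–B interface can sustain at most μ_s N₁ = 45.91 N of static friction.
Since P = 13.9 N ≤ 45.91 N, A does not slip on B; friction on A equals P = 13.9 N.
By Newton's third law B feels 13.9 N forward from A. With B stationary, the floor's static friction on B balances it: f₂ = 13.9 N (well within μ_s(m_A+m_B)g = 219.2 N).

f ≈ 13.9 N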